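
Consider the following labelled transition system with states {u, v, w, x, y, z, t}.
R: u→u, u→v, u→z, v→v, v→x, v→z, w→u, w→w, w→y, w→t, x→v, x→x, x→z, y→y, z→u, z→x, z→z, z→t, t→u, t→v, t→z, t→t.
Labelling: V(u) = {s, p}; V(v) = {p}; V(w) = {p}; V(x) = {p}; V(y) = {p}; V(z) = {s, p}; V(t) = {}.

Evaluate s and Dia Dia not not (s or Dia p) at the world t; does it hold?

At t: s is false, Dia Dia not not (s or Dia p) is true, so s and Dia Dia not not (s or Dia p) is false.
  At t: Dia Dia not not (s or Dia p) requires Dia not not (s or Dia p) at some successor in {u, v, z, t}.
    Dia not not (s or Dia p) holds at u, so Dia Dia not not (s or Dia p) is true at t.
      At u: Dia not not (s or Dia p) requires not not (s or Dia p) at some successor in {u, v, z}.
        not not (s or Dia p) holds at u, so Dia not not (s or Dia p) is true at u.

No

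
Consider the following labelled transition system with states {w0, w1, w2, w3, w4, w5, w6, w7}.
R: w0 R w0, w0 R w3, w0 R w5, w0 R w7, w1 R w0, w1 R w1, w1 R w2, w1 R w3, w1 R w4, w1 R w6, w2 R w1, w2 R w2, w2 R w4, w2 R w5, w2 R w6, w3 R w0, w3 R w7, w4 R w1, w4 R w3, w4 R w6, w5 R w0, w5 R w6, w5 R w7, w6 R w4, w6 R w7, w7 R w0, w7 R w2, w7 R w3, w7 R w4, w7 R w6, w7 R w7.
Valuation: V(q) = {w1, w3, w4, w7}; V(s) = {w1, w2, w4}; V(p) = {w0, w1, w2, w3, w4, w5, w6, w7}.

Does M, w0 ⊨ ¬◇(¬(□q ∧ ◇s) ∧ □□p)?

At w0: ◇(¬(□q ∧ ◇s) ∧ □□p) is true, so ¬◇(¬(□q ∧ ◇s) ∧ □□p) is false.
  At w0: ◇(¬(□q ∧ ◇s) ∧ □□p) requires ¬(□q ∧ ◇s) ∧ □□p at some successor in {w0, w3, w5, w7}.
    ¬(□q ∧ ◇s) ∧ □□p holds at w0, so ◇(¬(□q ∧ ◇s) ∧ □□p) is true at w0.
      At w0: ¬(□q ∧ ◇s) is true, □□p is true, so ¬(□q ∧ ◇s) ∧ □□p is true.

No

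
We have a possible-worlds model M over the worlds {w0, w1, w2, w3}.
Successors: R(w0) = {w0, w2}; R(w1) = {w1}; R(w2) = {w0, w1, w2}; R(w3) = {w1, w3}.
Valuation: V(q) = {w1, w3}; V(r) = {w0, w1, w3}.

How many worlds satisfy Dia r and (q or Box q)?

2

Recall that Box ψ holds at a world iff ψ holds at every accessible world, and Dia ψ holds iff ψ holds at some accessible world.
Let φ = Dia r and (q or Box q). Evaluate φ at each world:
  w0 (successors {w0, w2}): φ is false.
  w1 (successors {w1}): φ is true.
  w2 (successors {w0, w1, w2}): φ is false.
  w3 (successors {w1, w3}): φ is true.
For instance, at w3:
  At w3: Dia r is true, q or Box q is true, so Dia r and (q or Box q) is true.
    At w3: Dia r requires r at some successor in {w1, w3}.
      r holds at w1, so Dia r is true at w3.
    At w3: q is true, Box q is true, so q or Box q is true.
      At w3: Box q requires q at every successor {w1, w3}.
        At w1: q is true.
        At w3: q is true.
      So Box q is true at w3.
Satisfying worlds: {w1, w3}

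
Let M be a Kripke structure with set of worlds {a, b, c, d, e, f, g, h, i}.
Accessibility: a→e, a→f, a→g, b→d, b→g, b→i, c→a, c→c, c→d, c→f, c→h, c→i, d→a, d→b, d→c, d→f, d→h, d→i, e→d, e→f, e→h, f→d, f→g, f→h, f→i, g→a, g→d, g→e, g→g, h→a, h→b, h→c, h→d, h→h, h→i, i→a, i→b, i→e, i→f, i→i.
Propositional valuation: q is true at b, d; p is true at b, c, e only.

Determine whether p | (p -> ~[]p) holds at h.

At h: p is false, p -> ~[]p is true, so p | (p -> ~[]p) is true.
  At h: p is false, ~[]p is true, so p -> ~[]p is true.
    At h: []p is false, so ~[]p is true.
      At h: []p requires p at every successor {a, b, c, d, h, i}.
        p fails at a, so []p is false at h.

Yes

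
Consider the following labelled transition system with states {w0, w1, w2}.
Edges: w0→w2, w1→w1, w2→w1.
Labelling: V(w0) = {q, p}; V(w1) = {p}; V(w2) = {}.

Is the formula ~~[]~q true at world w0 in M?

Yes

Recall that []ψ holds at a world iff ψ holds at every accessible world, and <>ψ holds iff ψ holds at some accessible world.
At w0: ~[]~q is false, so ~~[]~q is true.
  At w0: []~q is true, so ~[]~q is false.
    At w0: []~q requires ~q at every successor {w2}.
      At w2: ~q is true.
    So []~q is true at w0.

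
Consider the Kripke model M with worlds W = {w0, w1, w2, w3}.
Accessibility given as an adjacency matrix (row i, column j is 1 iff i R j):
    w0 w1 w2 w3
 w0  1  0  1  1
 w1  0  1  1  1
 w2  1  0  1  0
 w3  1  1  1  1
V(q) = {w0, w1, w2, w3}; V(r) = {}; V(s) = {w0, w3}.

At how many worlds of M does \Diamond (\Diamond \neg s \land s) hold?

Recall that \Diamond ψ holds at a world iff ψ holds at some accessible world.
Let φ = \Diamond (\Diamond \neg s \land s). Evaluate φ at each world:
  w0 (successors {w0, w2, w3}): φ is true.
  w1 (successors {w1, w2, w3}): φ is true.
  w2 (successors {w0, w2}): φ is true.
  w3 (successors {w0, w1, w2, w3}): φ is true.
For instance, at w2:
  At w2: \Diamond (\Diamond \neg s \land s) requires \Diamond \neg s \land s at some successor in {w0, w2}.
    \Diamond \neg s \land s holds at w0, so \Diamond (\Diamond \neg s \land s) is true at w2.
      At w0: \Diamond \neg s is true, s is true, so \Diamond \neg s \land s is true.
Satisfying worlds: {w0, w1, w2, w3}

4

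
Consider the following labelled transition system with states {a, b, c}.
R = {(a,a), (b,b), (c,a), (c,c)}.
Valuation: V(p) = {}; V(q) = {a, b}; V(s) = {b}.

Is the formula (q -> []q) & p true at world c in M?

At c: q -> []q is true, p is false, so (q -> []q) & p is false.
  At c: q is false, []q is false, so q -> []q is true.
    At c: []q requires q at every successor {a, c}.
      q fails at c, so []q is false at c.

No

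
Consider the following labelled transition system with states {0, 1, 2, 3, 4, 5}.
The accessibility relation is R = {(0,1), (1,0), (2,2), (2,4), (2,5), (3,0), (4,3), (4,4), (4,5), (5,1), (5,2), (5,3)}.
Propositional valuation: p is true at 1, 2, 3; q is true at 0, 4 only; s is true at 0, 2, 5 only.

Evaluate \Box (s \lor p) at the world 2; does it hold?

No

Recall that \Box ψ holds at a world iff ψ holds at every accessible world, and \Diamond ψ holds iff ψ holds at some accessible world.
At 2: \Box (s \lor p) requires s \lor p at every successor {2, 4, 5}.
  s \lor p fails at 4, so \Box (s \lor p) is false at 2.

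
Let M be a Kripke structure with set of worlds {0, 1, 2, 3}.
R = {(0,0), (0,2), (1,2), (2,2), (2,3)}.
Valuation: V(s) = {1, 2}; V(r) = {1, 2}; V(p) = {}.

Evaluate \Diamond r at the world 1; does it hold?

At 1: \Diamond r requires r at some successor in {2}.
  r holds at 2, so \Diamond r is true at 1.

Yes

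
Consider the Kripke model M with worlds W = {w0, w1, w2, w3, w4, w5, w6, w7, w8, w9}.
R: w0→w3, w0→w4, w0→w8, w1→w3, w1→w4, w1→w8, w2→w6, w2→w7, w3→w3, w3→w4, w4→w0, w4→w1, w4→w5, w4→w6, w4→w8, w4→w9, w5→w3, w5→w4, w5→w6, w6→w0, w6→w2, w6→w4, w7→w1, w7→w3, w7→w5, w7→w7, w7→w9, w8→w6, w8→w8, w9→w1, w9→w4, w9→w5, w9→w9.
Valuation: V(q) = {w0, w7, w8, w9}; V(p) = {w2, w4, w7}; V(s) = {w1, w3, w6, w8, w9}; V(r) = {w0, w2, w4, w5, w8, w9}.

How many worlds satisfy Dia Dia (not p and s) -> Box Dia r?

9

Let φ = Dia Dia (not p and s) -> Box Dia r. Evaluate φ at each world:
  w0 (successors {w3, w4, w8}): φ is true.
  w1 (successors {w3, w4, w8}): φ is true.
  w2 (successors {w6, w7}): φ is true.
  w3 (successors {w3, w4}): φ is true.
  w4 (successors {w0, w1, w5, w6, w8, w9}): φ is true.
  w5 (successors {w3, w4, w6}): φ is true.
  w6 (successors {w0, w2, w4}): φ is false.
  w7 (successors {w1, w3, w5, w7, w9}): φ is true.
  w8 (successors {w6, w8}): φ is true.
  w9 (successors {w1, w4, w5, w9}): φ is true.
For instance, at w1:
  At w1: Dia Dia (not p and s) is true, Box Dia r is true, so Dia Dia (not p and s) -> Box Dia r is true.
    At w1: Dia Dia (not p and s) requires Dia (not p and s) at some successor in {w3, w4, w8}.
      Dia (not p and s) holds at w3, so Dia Dia (not p and s) is true at w1.
    At w1: Box Dia r requires Dia r at every successor {w3, w4, w8}.
      At w3: Dia r is true.
      At w4: Dia r is true.
      At w8: Dia r is true.
    So Box Dia r is true at w1.
Satisfying worlds: {w0, w1, w2, w3, w4, w5, w7, w8, w9}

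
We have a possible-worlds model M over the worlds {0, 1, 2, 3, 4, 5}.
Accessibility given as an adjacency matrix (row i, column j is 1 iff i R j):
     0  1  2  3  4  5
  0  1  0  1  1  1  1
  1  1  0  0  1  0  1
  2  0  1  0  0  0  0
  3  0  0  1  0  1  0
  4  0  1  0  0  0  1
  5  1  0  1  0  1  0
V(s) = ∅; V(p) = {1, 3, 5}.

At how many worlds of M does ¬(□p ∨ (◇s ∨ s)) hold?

Recall that □ψ holds at a world iff ψ holds at every accessible world, and ◇ψ holds iff ψ holds at some accessible world.
Let φ = ¬(□p ∨ (◇s ∨ s)). Evaluate φ at each world:
  0 (successors {0, 2, 3, 4, 5}): φ is true.
  1 (successors {0, 3, 5}): φ is true.
  2 (successors {1}): φ is false.
  3 (successors {2, 4}): φ is true.
  4 (successors {1, 5}): φ is false.
  5 (successors {0, 2, 4}): φ is true.
For instance, at 5:
  At 5: □p ∨ (◇s ∨ s) is false, so ¬(□p ∨ (◇s ∨ s)) is true.
    At 5: □p is false, ◇s ∨ s is false, so □p ∨ (◇s ∨ s) is false.
      At 5: □p requires p at every successor {0, 2, 4}.
        p fails at 0, so □p is false at 5.
      At 5: ◇s is false, s is false, so ◇s ∨ s is false.
Satisfying worlds: {0, 1, 3, 5}

4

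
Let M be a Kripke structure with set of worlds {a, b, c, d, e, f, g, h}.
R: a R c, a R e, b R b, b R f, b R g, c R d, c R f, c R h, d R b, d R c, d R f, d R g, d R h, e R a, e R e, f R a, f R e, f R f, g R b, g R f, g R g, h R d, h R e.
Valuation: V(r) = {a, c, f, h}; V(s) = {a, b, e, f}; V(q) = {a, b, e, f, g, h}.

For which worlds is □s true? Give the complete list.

Let φ = □s. Evaluate φ at each world:
  a (successors {c, e}): φ is false.
  b (successors {b, f, g}): φ is false.
  c (successors {d, f, h}): φ is false.
  d (successors {b, c, f, g, h}): φ is false.
  e (successors {a, e}): φ is true.
  f (successors {a, e, f}): φ is true.
  g (successors {b, f, g}): φ is false.
  h (successors {d, e}): φ is false.
For instance, at g:
  At g: □s requires s at every successor {b, f, g}.
    s fails at g, so □s is false at g.
Satisfying worlds: {e, f}

e, f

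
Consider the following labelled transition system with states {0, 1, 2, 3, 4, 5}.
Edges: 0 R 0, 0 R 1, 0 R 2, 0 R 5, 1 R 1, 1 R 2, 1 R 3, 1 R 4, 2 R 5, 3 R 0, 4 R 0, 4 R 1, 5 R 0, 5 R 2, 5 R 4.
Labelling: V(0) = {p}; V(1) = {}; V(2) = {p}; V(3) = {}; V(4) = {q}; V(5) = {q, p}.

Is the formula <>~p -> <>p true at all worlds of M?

Let φ = <>~p -> <>p. Evaluate φ at each world:
  0 (successors {0, 1, 2, 5}): φ is true.
  1 (successors {1, 2, 3, 4}): φ is true.
  2 (successors {5}): φ is true.
  3 (successors {0}): φ is true.
  4 (successors {0, 1}): φ is true.
  5 (successors {0, 2, 4}): φ is true.
For instance, at 1:
  At 1: <>~p is true, <>p is true, so <>~p -> <>p is true.
    At 1: <>~p requires ~p at some successor in {1, 2, 3, 4}.
      ~p holds at 1, so <>~p is true at 1.
    At 1: <>p requires p at some successor in {1, 2, 3, 4}.
      p holds at 2, so <>p is true at 1.

Yes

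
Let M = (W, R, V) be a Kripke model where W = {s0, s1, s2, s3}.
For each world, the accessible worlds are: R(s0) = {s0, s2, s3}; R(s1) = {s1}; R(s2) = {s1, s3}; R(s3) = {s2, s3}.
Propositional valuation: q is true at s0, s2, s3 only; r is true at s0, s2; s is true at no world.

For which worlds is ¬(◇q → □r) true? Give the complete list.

s0, s2, s3

Let φ = ¬(◇q → □r). Evaluate φ at each world:
  s0 (successors {s0, s2, s3}): φ is true.
  s1 (successors {s1}): φ is false.
  s2 (successors {s1, s3}): φ is true.
  s3 (successors {s2, s3}): φ is true.
For instance, at s0:
  At s0: ◇q → □r is false, so ¬(◇q → □r) is true.
    At s0: ◇q is true, □r is false, so ◇q → □r is false.
      At s0: ◇q requires q at some successor in {s0, s2, s3}.
        q holds at s0, so ◇q is true at s0.
      At s0: □r requires r at every successor {s0, s2, s3}.
        r fails at s3, so □r is false at s0.
Satisfying worlds: {s0, s2, s3}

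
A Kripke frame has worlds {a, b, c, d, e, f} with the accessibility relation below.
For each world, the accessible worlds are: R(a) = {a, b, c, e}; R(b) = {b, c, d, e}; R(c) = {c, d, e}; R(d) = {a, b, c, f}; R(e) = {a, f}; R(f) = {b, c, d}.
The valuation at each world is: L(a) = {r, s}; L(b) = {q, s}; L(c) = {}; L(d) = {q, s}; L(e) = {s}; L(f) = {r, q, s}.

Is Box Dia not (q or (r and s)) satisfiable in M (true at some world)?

Yes

Let φ = Box Dia not (q or (r and s)). Evaluate φ at each world:
  a (successors {a, b, c, e}): φ is false.
  b (successors {b, c, d, e}): φ is false.
  c (successors {c, d, e}): φ is false.
  d (successors {a, b, c, f}): φ is true.
  e (successors {a, f}): φ is true.
  f (successors {b, c, d}): φ is true.
Detail at d (witness):
  At d: Box Dia not (q or (r and s)) requires Dia not (q or (r and s)) at every successor {a, b, c, f}.
    At a: Dia not (q or (r and s)) is true.
    At b: Dia not (q or (r and s)) is true.
    At c: Dia not (q or (r and s)) is true.
    At f: Dia not (q or (r and s)) is true.
  So Box Dia not (q or (r and s)) is true at d.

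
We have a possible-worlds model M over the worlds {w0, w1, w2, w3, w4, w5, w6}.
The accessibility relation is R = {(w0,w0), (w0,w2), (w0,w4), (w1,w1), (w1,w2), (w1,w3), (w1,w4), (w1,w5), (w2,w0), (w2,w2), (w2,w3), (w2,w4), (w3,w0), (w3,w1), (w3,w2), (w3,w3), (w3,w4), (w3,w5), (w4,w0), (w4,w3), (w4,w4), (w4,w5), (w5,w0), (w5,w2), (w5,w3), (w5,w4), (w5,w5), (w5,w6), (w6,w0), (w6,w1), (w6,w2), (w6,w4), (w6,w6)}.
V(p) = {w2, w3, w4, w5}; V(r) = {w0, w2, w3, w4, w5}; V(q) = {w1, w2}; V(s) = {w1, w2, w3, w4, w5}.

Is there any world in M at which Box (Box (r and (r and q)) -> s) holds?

Let φ = Box (Box (r and (r and q)) -> s). Evaluate φ at each world:
  w0 (successors {w0, w2, w4}): φ is true.
  w1 (successors {w1, w2, w3, w4, w5}): φ is true.
  w2 (successors {w0, w2, w3, w4}): φ is true.
  w3 (successors {w0, w1, w2, w3, w4, w5}): φ is true.
  w4 (successors {w0, w3, w4, w5}): φ is true.
  w5 (successors {w0, w2, w3, w4, w5, w6}): φ is true.
  w6 (successors {w0, w1, w2, w4, w6}): φ is true.
Detail at w0 (witness):
  At w0: Box (Box (r and (r and q)) -> s) requires Box (r and (r and q)) -> s at every successor {w0, w2, w4}.
      At w0: Box (r and (r and q)) is false, s is false, so Box (r and (r and q)) -> s is true.
      At w2: Box (r and (r and q)) is false, s is true, so Box (r and (r and q)) -> s is true.
      At w4: Box (r and (r and q)) is false, s is true, so Box (r and (r and q)) -> s is true.
  So Box (Box (r and (r and q)) -> s) is true at w0.

Yes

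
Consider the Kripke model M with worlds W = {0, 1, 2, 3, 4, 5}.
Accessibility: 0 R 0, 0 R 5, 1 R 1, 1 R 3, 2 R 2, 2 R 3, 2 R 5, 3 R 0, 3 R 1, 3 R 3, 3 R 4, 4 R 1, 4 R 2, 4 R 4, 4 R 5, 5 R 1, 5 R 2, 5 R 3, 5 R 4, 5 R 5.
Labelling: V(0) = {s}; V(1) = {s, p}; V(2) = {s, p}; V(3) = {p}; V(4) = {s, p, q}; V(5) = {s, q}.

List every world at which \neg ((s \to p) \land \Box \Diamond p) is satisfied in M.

Let φ = \neg ((s \to p) \land \Box \Diamond p). Evaluate φ at each world:
  0 (successors {0, 5}): φ is true.
  1 (successors {1, 3}): φ is false.
  2 (successors {2, 3, 5}): φ is false.
  3 (successors {0, 1, 3, 4}): φ is true.
  4 (successors {1, 2, 4, 5}): φ is false.
  5 (successors {1, 2, 3, 4, 5}): φ is true.
For instance, at 2:
  At 2: (s \to p) \land \Box \Diamond p is true, so \neg ((s \to p) \land \Box \Diamond p) is false.
    At 2: s \to p is true, \Box \Diamond p is true, so (s \to p) \land \Box \Diamond p is true.
      At 2: \Box \Diamond p requires \Diamond p at every successor {2, 3, 5}.
        At 2: \Diamond p is true.
        At 3: \Diamond p is true.
        At 5: \Diamond p is true.
      So \Box \Diamond p is true at 2.
Satisfying worlds: {0, 3, 5}

0, 3, 5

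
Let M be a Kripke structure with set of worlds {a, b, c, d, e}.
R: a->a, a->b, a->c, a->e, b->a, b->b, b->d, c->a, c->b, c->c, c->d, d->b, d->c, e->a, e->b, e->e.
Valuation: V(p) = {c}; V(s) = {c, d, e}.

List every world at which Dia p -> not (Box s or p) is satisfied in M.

a, b, d, e

Let φ = Dia p -> not (Box s or p). Evaluate φ at each world:
  a (successors {a, b, c, e}): φ is true.
  b (successors {a, b, d}): φ is true.
  c (successors {a, b, c, d}): φ is false.
  d (successors {b, c}): φ is true.
  e (successors {a, b, e}): φ is true.
For instance, at d:
  At d: Dia p is true, not (Box s or p) is true, so Dia p -> not (Box s or p) is true.
    At d: Dia p requires p at some successor in {b, c}.
      p holds at c, so Dia p is true at d.
    At d: Box s or p is false, so not (Box s or p) is true.
      At d: Box s is false, p is false, so Box s or p is false.
Satisfying worlds: {a, b, d, e}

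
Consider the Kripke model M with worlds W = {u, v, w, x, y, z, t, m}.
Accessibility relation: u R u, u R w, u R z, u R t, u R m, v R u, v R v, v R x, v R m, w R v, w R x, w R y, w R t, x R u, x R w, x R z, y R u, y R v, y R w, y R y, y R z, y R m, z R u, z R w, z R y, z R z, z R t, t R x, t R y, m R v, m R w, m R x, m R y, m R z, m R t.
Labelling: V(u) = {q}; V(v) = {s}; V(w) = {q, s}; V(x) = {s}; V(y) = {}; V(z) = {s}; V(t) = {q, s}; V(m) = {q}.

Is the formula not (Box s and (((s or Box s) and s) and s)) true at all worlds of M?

Yes

Let φ = not (Box s and (((s or Box s) and s) and s)). Evaluate φ at each world:
  u (successors {u, w, z, t, m}): φ is true.
  v (successors {u, v, x, m}): φ is true.
  w (successors {v, x, y, t}): φ is true.
  x (successors {u, w, z}): φ is true.
  y (successors {u, v, w, y, z, m}): φ is true.
  z (successors {u, w, y, z, t}): φ is true.
  t (successors {x, y}): φ is true.
  m (successors {v, w, x, y, z, t}): φ is true.
For instance, at m:
  At m: Box s and (((s or Box s) and s) and s) is false, so not (Box s and (((s or Box s) and s) and s)) is true.
    At m: Box s is false, ((s or Box s) and s) and s is false, so Box s and (((s or Box s) and s) and s) is false.
      At m: Box s requires s at every successor {v, w, x, y, z, t}.
        s fails at y, so Box s is false at m.
      At m: (s or Box s) and s is false, s is false, so ((s or Box s) and s) and s is false.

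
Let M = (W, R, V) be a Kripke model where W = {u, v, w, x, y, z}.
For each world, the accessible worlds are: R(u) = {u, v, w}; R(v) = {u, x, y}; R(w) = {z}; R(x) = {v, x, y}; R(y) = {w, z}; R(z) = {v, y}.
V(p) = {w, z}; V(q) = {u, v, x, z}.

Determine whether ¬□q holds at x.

Yes

At x: □q is false, so ¬□q is true.
  At x: □q requires q at every successor {v, x, y}.
    q fails at y, so □q is false at x.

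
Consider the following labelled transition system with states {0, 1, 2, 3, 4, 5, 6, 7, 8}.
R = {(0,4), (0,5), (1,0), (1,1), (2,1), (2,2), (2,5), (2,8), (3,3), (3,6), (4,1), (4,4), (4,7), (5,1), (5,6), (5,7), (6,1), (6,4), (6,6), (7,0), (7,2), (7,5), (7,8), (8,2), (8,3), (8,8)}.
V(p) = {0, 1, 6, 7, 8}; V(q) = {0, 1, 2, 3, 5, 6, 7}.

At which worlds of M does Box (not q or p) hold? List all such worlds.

Let φ = Box (not q or p). Evaluate φ at each world:
  0 (successors {4, 5}): φ is false.
  1 (successors {0, 1}): φ is true.
  2 (successors {1, 2, 5, 8}): φ is false.
  3 (successors {3, 6}): φ is false.
  4 (successors {1, 4, 7}): φ is true.
  5 (successors {1, 6, 7}): φ is true.
  6 (successors {1, 4, 6}): φ is true.
  7 (successors {0, 2, 5, 8}): φ is false.
  8 (successors {2, 3, 8}): φ is false.
For instance, at 0:
  At 0: Box (not q or p) requires not q or p at every successor {4, 5}.
    not q or p fails at 5, so Box (not q or p) is false at 0.
Satisfying worlds: {1, 4, 5, 6}

1, 4, 5, 6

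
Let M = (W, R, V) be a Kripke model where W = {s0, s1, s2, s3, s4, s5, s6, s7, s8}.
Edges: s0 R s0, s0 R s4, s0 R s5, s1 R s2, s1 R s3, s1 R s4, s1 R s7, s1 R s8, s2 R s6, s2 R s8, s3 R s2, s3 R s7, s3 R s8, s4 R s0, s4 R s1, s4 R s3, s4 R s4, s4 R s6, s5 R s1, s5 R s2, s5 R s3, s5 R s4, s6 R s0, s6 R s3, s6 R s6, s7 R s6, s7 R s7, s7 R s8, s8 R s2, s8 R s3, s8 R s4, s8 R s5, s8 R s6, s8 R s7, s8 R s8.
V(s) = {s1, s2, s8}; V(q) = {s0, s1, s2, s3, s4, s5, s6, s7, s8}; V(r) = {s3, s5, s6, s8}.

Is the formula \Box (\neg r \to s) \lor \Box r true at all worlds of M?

No

Let φ = \Box (\neg r \to s) \lor \Box r. Evaluate φ at each world:
  s0 (successors {s0, s4, s5}): φ is false.
  s1 (successors {s2, s3, s4, s7, s8}): φ is false.
  s2 (successors {s6, s8}): φ is true.
  s3 (successors {s2, s7, s8}): φ is false.
  s4 (successors {s0, s1, s3, s4, s6}): φ is false.
  s5 (successors {s1, s2, s3, s4}): φ is false.
  s6 (successors {s0, s3, s6}): φ is false.
  s7 (successors {s6, s7, s8}): φ is false.
  s8 (successors {s2, s3, s4, s5, s6, s7, s8}): φ is false.
Detail at s0 (counterexample):
  At s0: \Box (\neg r \to s) is false, \Box r is false, so \Box (\neg r \to s) \lor \Box r is false.
    At s0: \Box (\neg r \to s) requires \neg r \to s at every successor {s0, s4, s5}.
      \neg r \to s fails at s0, so \Box (\neg r \to s) is false at s0.
    At s0: \Box r requires r at every successor {s0, s4, s5}.
      r fails at s0, so \Box r is false at s0.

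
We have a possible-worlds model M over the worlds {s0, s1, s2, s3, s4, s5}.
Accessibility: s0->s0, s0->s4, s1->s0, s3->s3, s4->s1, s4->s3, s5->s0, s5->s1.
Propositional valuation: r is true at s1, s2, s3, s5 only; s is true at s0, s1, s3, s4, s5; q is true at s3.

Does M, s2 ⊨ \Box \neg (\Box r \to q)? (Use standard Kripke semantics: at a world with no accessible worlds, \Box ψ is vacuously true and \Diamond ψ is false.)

Yes

At s2: no accessible worlds, so \Box \neg (\Box r \to q) holds vacuously.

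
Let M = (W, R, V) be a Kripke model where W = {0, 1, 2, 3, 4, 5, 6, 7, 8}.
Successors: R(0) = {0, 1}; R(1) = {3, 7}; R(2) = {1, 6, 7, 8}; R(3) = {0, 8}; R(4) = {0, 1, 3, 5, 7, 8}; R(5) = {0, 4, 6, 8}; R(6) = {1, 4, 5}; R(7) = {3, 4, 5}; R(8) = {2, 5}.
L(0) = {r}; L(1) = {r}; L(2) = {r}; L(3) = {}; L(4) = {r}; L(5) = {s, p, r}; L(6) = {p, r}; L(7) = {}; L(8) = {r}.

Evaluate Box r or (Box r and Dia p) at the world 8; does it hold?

Yes

Recall that Box ψ holds at a world iff ψ holds at every accessible world, and Dia ψ holds iff ψ holds at some accessible world.
At 8: Box r is true, Box r and Dia p is true, so Box r or (Box r and Dia p) is true.
  At 8: Box r requires r at every successor {2, 5}.
    At 2: r is true.
    At 5: r is true.
  So Box r is true at 8.
  At 8: Box r is true, Dia p is true, so Box r and Dia p is true.
    At 8: Box r requires r at every successor {2, 5}.
      At 2: r is true.
      At 5: r is true.
    So Box r is true at 8.
    At 8: Dia p requires p at some successor in {2, 5}.
      p holds at 5, so Dia p is true at 8.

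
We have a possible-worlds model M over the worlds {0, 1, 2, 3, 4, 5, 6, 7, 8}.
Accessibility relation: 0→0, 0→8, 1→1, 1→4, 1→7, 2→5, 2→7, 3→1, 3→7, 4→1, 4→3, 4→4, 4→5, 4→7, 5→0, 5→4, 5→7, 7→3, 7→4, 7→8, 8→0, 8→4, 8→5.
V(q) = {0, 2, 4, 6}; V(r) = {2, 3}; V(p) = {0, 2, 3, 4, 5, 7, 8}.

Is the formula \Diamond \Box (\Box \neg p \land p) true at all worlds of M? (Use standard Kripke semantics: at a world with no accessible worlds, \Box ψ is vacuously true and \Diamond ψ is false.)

No

Let φ = \Diamond \Box (\Box \neg p \land p). Evaluate φ at each world:
  0 (successors {0, 8}): φ is false.
  1 (successors {1, 4, 7}): φ is false.
  2 (successors {5, 7}): φ is false.
  3 (successors {1, 7}): φ is false.
  4 (successors {1, 3, 4, 5, 7}): φ is false.
  5 (successors {0, 4, 7}): φ is false.
  6 (successors ∅): φ is false.
  7 (successors {3, 4, 8}): φ is false.
  8 (successors {0, 4, 5}): φ is false.
Detail at 0 (counterexample):
  At 0: \Diamond \Box (\Box \neg p \land p) requires \Box (\Box \neg p \land p) at some successor in {0, 8}.
    At 0: \Box (\Box \neg p \land p) is false.
    At 8: \Box (\Box \neg p \land p) is false.
  So \Diamond \Box (\Box \neg p \land p) is false at 0.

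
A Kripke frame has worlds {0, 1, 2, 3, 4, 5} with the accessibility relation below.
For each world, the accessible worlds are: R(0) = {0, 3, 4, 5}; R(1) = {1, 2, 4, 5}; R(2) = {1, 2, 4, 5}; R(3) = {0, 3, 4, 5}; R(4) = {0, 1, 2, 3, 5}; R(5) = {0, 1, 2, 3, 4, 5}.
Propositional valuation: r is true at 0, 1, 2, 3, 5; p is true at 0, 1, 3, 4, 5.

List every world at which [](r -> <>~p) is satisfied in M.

1, 2

Let φ = [](r -> <>~p). Evaluate φ at each world:
  0 (successors {0, 3, 4, 5}): φ is false.
  1 (successors {1, 2, 4, 5}): φ is true.
  2 (successors {1, 2, 4, 5}): φ is true.
  3 (successors {0, 3, 4, 5}): φ is false.
  4 (successors {0, 1, 2, 3, 5}): φ is false.
  5 (successors {0, 1, 2, 3, 4, 5}): φ is false.
For instance, at 4:
  At 4: [](r -> <>~p) requires r -> <>~p at every successor {0, 1, 2, 3, 5}.
    r -> <>~p fails at 0, so [](r -> <>~p) is false at 4.
      At 0: r is true, <>~p is false, so r -> <>~p is false.
Satisfying worlds: {1, 2}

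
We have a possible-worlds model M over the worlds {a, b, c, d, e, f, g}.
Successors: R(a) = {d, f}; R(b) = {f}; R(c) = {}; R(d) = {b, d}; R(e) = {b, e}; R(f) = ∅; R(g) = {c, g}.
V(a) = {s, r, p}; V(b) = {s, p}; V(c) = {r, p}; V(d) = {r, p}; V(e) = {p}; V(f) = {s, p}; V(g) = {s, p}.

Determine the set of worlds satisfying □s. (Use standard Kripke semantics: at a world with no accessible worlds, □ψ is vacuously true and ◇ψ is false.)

b, c, f

Let φ = □s. Evaluate φ at each world:
  a (successors {d, f}): φ is false.
  b (successors {f}): φ is true.
  c (successors ∅): φ is true.
  d (successors {b, d}): φ is false.
  e (successors {b, e}): φ is false.
  f (successors ∅): φ is true.
  g (successors {c, g}): φ is false.
For instance, at g:
  At g: □s requires s at every successor {c, g}.
    s fails at c, so □s is false at g.
Satisfying worlds: {b, c, f}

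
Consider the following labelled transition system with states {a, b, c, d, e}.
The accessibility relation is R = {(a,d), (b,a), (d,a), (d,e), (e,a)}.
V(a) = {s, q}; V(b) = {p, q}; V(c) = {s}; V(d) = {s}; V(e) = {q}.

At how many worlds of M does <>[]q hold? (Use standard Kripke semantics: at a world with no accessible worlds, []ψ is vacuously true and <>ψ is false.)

Let φ = <>[]q. Evaluate φ at each world:
  a (successors {d}): φ is true.
  b (successors {a}): φ is false.
  c (successors ∅): φ is false.
  d (successors {a, e}): φ is true.
  e (successors {a}): φ is false.
For instance, at b:
  At b: <>[]q requires []q at some successor in {a}.
    At a: []q is false.
  So <>[]q is false at b.
Satisfying worlds: {a, d}

2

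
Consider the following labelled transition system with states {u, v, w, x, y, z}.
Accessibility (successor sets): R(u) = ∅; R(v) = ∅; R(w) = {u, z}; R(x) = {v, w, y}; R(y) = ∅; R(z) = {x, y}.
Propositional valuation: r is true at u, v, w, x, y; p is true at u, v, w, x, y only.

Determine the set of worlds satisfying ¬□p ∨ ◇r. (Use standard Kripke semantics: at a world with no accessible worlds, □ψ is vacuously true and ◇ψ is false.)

Let φ = ¬□p ∨ ◇r. Evaluate φ at each world:
  u (successors ∅): φ is false.
  v (successors ∅): φ is false.
  w (successors {u, z}): φ is true.
  x (successors {v, w, y}): φ is true.
  y (successors ∅): φ is false.
  z (successors {x, y}): φ is true.
For instance, at x:
  At x: ¬□p is false, ◇r is true, so ¬□p ∨ ◇r is true.
    At x: □p is true, so ¬□p is false.
      At x: □p requires p at every successor {v, w, y}.
        At v: p is true.
        At w: p is true.
        At y: p is true.
      So □p is true at x.
    At x: ◇r requires r at some successor in {v, w, y}.
      r holds at v, so ◇r is true at x.
Satisfying worlds: {w, x, z}

w, x, z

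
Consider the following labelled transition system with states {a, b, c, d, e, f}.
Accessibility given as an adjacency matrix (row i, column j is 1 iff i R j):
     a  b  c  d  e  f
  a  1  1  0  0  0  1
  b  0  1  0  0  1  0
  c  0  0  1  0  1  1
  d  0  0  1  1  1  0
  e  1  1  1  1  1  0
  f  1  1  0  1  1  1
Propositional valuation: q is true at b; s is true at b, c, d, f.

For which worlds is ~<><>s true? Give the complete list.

none

Let φ = ~<><>s. Evaluate φ at each world:
  a (successors {a, b, f}): φ is false.
  b (successors {b, e}): φ is false.
  c (successors {c, e, f}): φ is false.
  d (successors {c, d, e}): φ is false.
  e (successors {a, b, c, d, e}): φ is false.
  f (successors {a, b, d, e, f}): φ is false.
For instance, at a:
  At a: <><>s is true, so ~<><>s is false.
    At a: <><>s requires <>s at some successor in {a, b, f}.
      <>s holds at a, so <><>s is true at a.
Satisfying worlds: none.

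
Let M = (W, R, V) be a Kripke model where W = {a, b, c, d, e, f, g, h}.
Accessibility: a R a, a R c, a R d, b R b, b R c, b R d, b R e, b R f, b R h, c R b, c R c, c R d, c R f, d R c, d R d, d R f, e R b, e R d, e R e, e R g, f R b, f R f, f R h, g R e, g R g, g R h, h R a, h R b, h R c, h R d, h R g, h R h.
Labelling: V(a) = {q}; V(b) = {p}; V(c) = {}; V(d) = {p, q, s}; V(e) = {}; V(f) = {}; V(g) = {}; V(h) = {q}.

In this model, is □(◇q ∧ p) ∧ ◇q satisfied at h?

No

At h: □(◇q ∧ p) is false, ◇q is true, so □(◇q ∧ p) ∧ ◇q is false.
  At h: □(◇q ∧ p) requires ◇q ∧ p at every successor {a, b, c, d, g, h}.
    ◇q ∧ p fails at a, so □(◇q ∧ p) is false at h.
      At a: ◇q is true, p is false, so ◇q ∧ p is false.
  At h: ◇q requires q at some successor in {a, b, c, d, g, h}.
    q holds at a, so ◇q is true at h.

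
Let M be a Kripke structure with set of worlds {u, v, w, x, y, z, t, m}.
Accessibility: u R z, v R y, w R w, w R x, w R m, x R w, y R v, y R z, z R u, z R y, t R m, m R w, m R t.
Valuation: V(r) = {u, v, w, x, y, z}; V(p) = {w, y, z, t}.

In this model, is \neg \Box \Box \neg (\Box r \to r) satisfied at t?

Recall that \Box ψ holds at a world iff ψ holds at every accessible world, and \Diamond ψ holds iff ψ holds at some accessible world.
At t: \Box \Box \neg (\Box r \to r) is false, so \neg \Box \Box \neg (\Box r \to r) is true.
  At t: \Box \Box \neg (\Box r \to r) requires \Box \neg (\Box r \to r) at every successor {m}.
    \Box \neg (\Box r \to r) fails at m, so \Box \Box \neg (\Box r \to r) is false at t.
      At m: \Box \neg (\Box r \to r) requires \neg (\Box r \to r) at every successor {w, t}.
        \neg (\Box r \to r) fails at w, so \Box \neg (\Box r \to r) is false at m.

Yes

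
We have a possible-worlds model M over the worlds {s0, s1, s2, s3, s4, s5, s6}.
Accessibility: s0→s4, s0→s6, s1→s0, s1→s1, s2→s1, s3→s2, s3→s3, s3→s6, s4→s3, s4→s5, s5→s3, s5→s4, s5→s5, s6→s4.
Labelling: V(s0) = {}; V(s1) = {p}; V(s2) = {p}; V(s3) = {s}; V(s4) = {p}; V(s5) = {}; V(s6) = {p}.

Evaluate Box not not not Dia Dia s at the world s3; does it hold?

No

Recall that Box ψ holds at a world iff ψ holds at every accessible world, and Dia ψ holds iff ψ holds at some accessible world.
At s3: Box not not not Dia Dia s requires not not not Dia Dia s at every successor {s2, s3, s6}.
  not not not Dia Dia s fails at s3, so Box not not not Dia Dia s is false at s3.
    At s3: not not Dia Dia s is true, so not not not Dia Dia s is false.
      At s3: not Dia Dia s is false, so not not Dia Dia s is true.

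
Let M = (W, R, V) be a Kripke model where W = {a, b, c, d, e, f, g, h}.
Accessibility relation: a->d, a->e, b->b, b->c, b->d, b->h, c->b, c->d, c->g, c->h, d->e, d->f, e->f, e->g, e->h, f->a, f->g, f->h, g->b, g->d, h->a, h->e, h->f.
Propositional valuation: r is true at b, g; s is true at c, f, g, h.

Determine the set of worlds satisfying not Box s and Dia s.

b, c, d, f, h

Let φ = not Box s and Dia s. Evaluate φ at each world:
  a (successors {d, e}): φ is false.
  b (successors {b, c, d, h}): φ is true.
  c (successors {b, d, g, h}): φ is true.
  d (successors {e, f}): φ is true.
  e (successors {f, g, h}): φ is false.
  f (successors {a, g, h}): φ is true.
  g (successors {b, d}): φ is false.
  h (successors {a, e, f}): φ is true.
For instance, at d:
  At d: not Box s is true, Dia s is true, so not Box s and Dia s is true.
    At d: Box s is false, so not Box s is true.
      At d: Box s requires s at every successor {e, f}.
        s fails at e, so Box s is false at d.
    At d: Dia s requires s at some successor in {e, f}.
      s holds at f, so Dia s is true at d.
Satisfying worlds: {b, c, d, f, h}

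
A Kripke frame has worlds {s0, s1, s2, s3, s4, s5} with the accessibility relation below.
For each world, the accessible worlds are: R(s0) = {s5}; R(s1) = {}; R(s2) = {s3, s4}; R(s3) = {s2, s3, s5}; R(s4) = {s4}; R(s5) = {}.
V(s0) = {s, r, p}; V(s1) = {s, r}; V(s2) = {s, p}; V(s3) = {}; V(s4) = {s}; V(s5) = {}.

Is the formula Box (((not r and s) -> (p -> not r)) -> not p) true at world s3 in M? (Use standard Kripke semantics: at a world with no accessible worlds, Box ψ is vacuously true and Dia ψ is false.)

At s3: Box (((not r and s) -> (p -> not r)) -> not p) requires ((not r and s) -> (p -> not r)) -> not p at every successor {s2, s3, s5}.
  ((not r and s) -> (p -> not r)) -> not p fails at s2, so Box (((not r and s) -> (p -> not r)) -> not p) is false at s3.

No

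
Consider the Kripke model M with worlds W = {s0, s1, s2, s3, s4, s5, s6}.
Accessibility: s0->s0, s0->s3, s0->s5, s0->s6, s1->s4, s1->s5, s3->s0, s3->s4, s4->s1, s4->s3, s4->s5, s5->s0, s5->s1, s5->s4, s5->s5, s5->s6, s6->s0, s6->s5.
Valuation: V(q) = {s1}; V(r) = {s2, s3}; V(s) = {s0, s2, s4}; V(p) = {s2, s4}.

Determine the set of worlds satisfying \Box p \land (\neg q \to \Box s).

Let φ = \Box p \land (\neg q \to \Box s). Evaluate φ at each world:
  s0 (successors {s0, s3, s5, s6}): φ is false.
  s1 (successors {s4, s5}): φ is false.
  s2 (successors ∅): φ is true.
  s3 (successors {s0, s4}): φ is false.
  s4 (successors {s1, s3, s5}): φ is false.
  s5 (successors {s0, s1, s4, s5, s6}): φ is false.
  s6 (successors {s0, s5}): φ is false.
For instance, at s0:
  At s0: \Box p is false, \neg q \to \Box s is false, so \Box p \land (\neg q \to \Box s) is false.
    At s0: \Box p requires p at every successor {s0, s3, s5, s6}.
      p fails at s0, so \Box p is false at s0.
    At s0: \neg q is true, \Box s is false, so \neg q \to \Box s is false.
      At s0: \Box s requires s at every successor {s0, s3, s5, s6}.
        s fails at s3, so \Box s is false at s0.
Satisfying worlds: {s2}

s2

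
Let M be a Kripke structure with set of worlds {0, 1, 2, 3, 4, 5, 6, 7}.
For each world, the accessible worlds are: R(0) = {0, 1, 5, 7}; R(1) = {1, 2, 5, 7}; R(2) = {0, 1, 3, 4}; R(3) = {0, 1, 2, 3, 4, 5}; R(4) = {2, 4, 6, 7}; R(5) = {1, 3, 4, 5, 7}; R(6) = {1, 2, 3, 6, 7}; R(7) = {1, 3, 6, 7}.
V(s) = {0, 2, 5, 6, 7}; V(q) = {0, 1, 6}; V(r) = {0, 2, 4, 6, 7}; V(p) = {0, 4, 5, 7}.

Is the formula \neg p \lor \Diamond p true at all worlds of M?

Recall that \Diamond ψ holds at a world iff ψ holds at some accessible world.
Let φ = \neg p \lor \Diamond p. Evaluate φ at each world:
  0 (successors {0, 1, 5, 7}): φ is true.
  1 (successors {1, 2, 5, 7}): φ is true.
  2 (successors {0, 1, 3, 4}): φ is true.
  3 (successors {0, 1, 2, 3, 4, 5}): φ is true.
  4 (successors {2, 4, 6, 7}): φ is true.
  5 (successors {1, 3, 4, 5, 7}): φ is true.
  6 (successors {1, 2, 3, 6, 7}): φ is true.
  7 (successors {1, 3, 6, 7}): φ is true.
For instance, at 6:
  At 6: \neg p is true, \Diamond p is true, so \neg p \lor \Diamond p is true.
    At 6: \Diamond p requires p at some successor in {1, 2, 3, 6, 7}.
      p holds at 7, so \Diamond p is true at 6.

Yes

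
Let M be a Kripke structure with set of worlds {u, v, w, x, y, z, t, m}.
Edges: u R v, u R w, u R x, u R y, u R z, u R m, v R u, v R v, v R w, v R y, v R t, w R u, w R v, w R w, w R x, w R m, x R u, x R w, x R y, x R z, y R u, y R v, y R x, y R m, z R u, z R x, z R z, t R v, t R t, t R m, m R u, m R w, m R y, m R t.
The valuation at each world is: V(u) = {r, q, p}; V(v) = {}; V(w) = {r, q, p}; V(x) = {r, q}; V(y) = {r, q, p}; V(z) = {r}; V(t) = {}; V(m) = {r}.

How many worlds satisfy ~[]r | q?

Recall that []ψ holds at a world iff ψ holds at every accessible world, and <>ψ holds iff ψ holds at some accessible world.
Let φ = ~[]r | q. Evaluate φ at each world:
  u (successors {v, w, x, y, z, m}): φ is true.
  v (successors {u, v, w, y, t}): φ is true.
  w (successors {u, v, w, x, m}): φ is true.
  x (successors {u, w, y, z}): φ is true.
  y (successors {u, v, x, m}): φ is true.
  z (successors {u, x, z}): φ is false.
  t (successors {v, t, m}): φ is true.
  m (successors {u, w, y, t}): φ is true.
For instance, at x:
  At x: ~[]r is false, q is true, so ~[]r | q is true.
    At x: []r is true, so ~[]r is false.
      At x: []r requires r at every successor {u, w, y, z}.
        At u: r is true.
        At w: r is true.
        At y: r is true.
        At z: r is true.
      So []r is true at x.
Satisfying worlds: {u, v, w, x, y, t, m}

7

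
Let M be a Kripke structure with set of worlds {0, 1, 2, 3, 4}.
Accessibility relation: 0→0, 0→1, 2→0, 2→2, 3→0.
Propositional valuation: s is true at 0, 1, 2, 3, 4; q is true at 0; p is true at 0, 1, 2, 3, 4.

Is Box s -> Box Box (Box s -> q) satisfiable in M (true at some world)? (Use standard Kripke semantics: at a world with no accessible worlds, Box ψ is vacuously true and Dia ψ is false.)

Let φ = Box s -> Box Box (Box s -> q). Evaluate φ at each world:
  0 (successors {0, 1}): φ is false.
  1 (successors ∅): φ is true.
  2 (successors {0, 2}): φ is false.
  3 (successors {0}): φ is false.
  4 (successors ∅): φ is true.
Detail at 1 (witness):
  At 1: Box s is true, Box Box (Box s -> q) is true, so Box s -> Box Box (Box s -> q) is true.
    At 1: no accessible worlds, so Box s holds vacuously.
    At 1: no accessible worlds, so Box Box (Box s -> q) holds vacuously.

Yes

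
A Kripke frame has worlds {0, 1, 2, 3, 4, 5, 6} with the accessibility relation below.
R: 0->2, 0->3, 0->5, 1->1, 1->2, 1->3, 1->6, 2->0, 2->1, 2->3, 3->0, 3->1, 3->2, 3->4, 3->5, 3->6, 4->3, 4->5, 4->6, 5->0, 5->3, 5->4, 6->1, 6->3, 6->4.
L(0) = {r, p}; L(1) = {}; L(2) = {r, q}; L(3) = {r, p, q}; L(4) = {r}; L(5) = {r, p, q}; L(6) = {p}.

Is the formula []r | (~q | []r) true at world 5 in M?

Yes

Recall that []ψ holds at a world iff ψ holds at every accessible world, and <>ψ holds iff ψ holds at some accessible world.
At 5: []r is true, ~q | []r is true, so []r | (~q | []r) is true.
  At 5: []r requires r at every successor {0, 3, 4}.
    At 0: r is true.
    At 3: r is true.
    At 4: r is true.
  So []r is true at 5.
  At 5: ~q is false, []r is true, so ~q | []r is true.
    At 5: []r requires r at every successor {0, 3, 4}.
      At 0: r is true.
      At 3: r is true.
      At 4: r is true.
    So []r is true at 5.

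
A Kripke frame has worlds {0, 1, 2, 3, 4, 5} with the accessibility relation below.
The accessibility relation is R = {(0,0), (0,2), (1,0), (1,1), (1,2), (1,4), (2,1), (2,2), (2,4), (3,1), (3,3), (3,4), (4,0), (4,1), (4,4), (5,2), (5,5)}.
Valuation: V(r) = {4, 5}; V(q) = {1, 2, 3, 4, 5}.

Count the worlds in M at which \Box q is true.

Let φ = \Box q. Evaluate φ at each world:
  0 (successors {0, 2}): φ is false.
  1 (successors {0, 1, 2, 4}): φ is false.
  2 (successors {1, 2, 4}): φ is true.
  3 (successors {1, 3, 4}): φ is true.
  4 (successors {0, 1, 4}): φ is false.
  5 (successors {2, 5}): φ is true.
For instance, at 3:
  At 3: \Box q requires q at every successor {1, 3, 4}.
    At 1: q is true.
    At 3: q is true.
    At 4: q is true.
  So \Box q is true at 3.
Satisfying worlds: {2, 3, 5}

3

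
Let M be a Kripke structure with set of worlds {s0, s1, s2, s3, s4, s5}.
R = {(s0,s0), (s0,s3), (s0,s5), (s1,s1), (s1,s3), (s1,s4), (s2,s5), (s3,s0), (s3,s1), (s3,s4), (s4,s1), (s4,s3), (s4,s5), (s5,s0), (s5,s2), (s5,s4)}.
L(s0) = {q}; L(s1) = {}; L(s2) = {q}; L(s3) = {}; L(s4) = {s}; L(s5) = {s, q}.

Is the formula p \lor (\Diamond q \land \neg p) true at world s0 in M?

At s0: p is false, \Diamond q \land \neg p is true, so p \lor (\Diamond q \land \neg p) is true.
  At s0: \Diamond q is true, \neg p is true, so \Diamond q \land \neg p is true.
    At s0: \Diamond q requires q at some successor in {s0, s3, s5}.
      q holds at s0, so \Diamond q is true at s0.

Yes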